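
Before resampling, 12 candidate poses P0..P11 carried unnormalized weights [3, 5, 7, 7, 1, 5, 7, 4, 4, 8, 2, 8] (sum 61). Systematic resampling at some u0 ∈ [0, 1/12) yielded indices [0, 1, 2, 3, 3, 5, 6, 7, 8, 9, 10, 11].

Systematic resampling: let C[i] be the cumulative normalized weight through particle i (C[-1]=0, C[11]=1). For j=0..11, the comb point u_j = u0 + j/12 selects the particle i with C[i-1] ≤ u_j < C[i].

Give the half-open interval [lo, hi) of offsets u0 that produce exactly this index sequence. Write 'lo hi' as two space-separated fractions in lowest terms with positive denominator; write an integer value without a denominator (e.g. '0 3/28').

1/366 5/183

C = [3/61, 8/61, 15/61, 22/61, 23/61, 28/61, 35/61, 39/61, 43/61, 51/61, 53/61, 1]
j=0 picked index 0: u0 ∈ [0, 3/61)
j=1 picked index 1: u0 ∈ [-25/732, 35/732)
j=2 picked index 2: u0 ∈ [-13/366, 29/366)
j=3 picked index 3: u0 ∈ [-1/244, 27/244)
j=4 picked index 3: u0 ∈ [-16/183, 5/183)
j=5 picked index 5: u0 ∈ [-29/732, 31/732)
j=6 picked index 6: u0 ∈ [-5/122, 9/122)
j=7 picked index 7: u0 ∈ [-7/732, 41/732)
j=8 picked index 8: u0 ∈ [-5/183, 7/183)
j=9 picked index 9: u0 ∈ [-11/244, 21/244)
j=10 picked index 10: u0 ∈ [1/366, 13/366)
j=11 picked index 11: u0 ∈ [-35/732, 1/12)
intersection: [1/366, 5/183)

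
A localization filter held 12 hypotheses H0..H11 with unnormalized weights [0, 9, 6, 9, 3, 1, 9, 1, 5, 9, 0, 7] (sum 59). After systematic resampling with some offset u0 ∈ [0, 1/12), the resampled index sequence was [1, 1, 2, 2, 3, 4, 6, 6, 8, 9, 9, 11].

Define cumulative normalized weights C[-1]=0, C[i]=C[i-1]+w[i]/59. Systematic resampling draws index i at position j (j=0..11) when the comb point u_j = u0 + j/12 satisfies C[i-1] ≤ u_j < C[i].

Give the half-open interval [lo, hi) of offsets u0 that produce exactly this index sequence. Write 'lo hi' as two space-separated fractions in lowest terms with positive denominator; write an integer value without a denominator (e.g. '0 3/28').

C = [0, 9/59, 15/59, 24/59, 27/59, 28/59, 37/59, 38/59, 43/59, 52/59, 52/59, 1]
j=0 picked index 1: u0 ∈ [0, 9/59)
j=1 picked index 1: u0 ∈ [-1/12, 49/708)
j=2 picked index 2: u0 ∈ [-5/354, 31/354)
j=3 picked index 2: u0 ∈ [-23/236, 1/236)
j=4 picked index 3: u0 ∈ [-14/177, 13/177)
j=5 picked index 4: u0 ∈ [-7/708, 29/708)
j=6 picked index 6: u0 ∈ [-3/118, 15/118)
j=7 picked index 6: u0 ∈ [-77/708, 31/708)
j=8 picked index 8: u0 ∈ [-4/177, 11/177)
j=9 picked index 9: u0 ∈ [-5/236, 31/236)
j=10 picked index 9: u0 ∈ [-37/354, 17/354)
j=11 picked index 11: u0 ∈ [-25/708, 1/12)
intersection: [0, 1/236)

0 1/236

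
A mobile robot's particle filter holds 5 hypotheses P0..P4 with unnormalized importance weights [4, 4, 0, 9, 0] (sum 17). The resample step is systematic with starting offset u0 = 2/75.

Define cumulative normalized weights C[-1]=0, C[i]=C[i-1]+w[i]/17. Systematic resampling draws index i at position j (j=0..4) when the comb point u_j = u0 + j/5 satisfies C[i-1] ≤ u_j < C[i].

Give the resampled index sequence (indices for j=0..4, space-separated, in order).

C = [4/17, 8/17, 8/17, 1, 1]
j=0: u_0=2/75 ∈ [0, 4/17) → index 0
j=1: u_1=17/75 ∈ [0, 4/17) → index 0
j=2: u_2=32/75 ∈ [4/17, 8/17) → index 1
j=3: u_3=47/75 ∈ [8/17, 1) → index 3
j=4: u_4=62/75 ∈ [8/17, 1) → index 3

0 0 1 3 3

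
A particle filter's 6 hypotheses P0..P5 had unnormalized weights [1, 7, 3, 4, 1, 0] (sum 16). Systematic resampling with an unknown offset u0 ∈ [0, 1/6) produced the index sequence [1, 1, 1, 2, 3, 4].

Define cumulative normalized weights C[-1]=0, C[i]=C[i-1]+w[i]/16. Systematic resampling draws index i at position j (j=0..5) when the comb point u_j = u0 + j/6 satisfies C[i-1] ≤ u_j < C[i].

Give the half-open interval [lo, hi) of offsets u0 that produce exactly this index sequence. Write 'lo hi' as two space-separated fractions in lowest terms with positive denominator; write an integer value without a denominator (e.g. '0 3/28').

C = [1/16, 1/2, 11/16, 15/16, 1, 1]
j=0 picked index 1: u0 ∈ [1/16, 1/2)
j=1 picked index 1: u0 ∈ [-5/48, 1/3)
j=2 picked index 1: u0 ∈ [-13/48, 1/6)
j=3 picked index 2: u0 ∈ [0, 3/16)
j=4 picked index 3: u0 ∈ [1/48, 13/48)
j=5 picked index 4: u0 ∈ [5/48, 1/6)
intersection: [5/48, 1/6)

5/48 1/6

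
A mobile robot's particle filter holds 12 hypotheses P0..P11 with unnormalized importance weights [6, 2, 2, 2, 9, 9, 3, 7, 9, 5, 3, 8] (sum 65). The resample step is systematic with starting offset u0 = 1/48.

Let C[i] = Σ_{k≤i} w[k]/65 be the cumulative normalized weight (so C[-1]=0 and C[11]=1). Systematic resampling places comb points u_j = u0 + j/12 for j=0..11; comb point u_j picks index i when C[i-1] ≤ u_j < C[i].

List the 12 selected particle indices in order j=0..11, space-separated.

0 1 4 4 5 5 7 7 8 9 10 11

C = [6/65, 8/65, 2/13, 12/65, 21/65, 6/13, 33/65, 8/13, 49/65, 54/65, 57/65, 1]
j=0: u_0=1/48 ∈ [0, 6/65) → index 0
j=1: u_1=5/48 ∈ [6/65, 8/65) → index 1
j=2: u_2=3/16 ∈ [12/65, 21/65) → index 4
j=3: u_3=13/48 ∈ [12/65, 21/65) → index 4
j=4: u_4=17/48 ∈ [21/65, 6/13) → index 5
j=5: u_5=7/16 ∈ [21/65, 6/13) → index 5
j=6: u_6=25/48 ∈ [33/65, 8/13) → index 7
j=7: u_7=29/48 ∈ [33/65, 8/13) → index 7
j=8: u_8=11/16 ∈ [8/13, 49/65) → index 8
j=9: u_9=37/48 ∈ [49/65, 54/65) → index 9
j=10: u_10=41/48 ∈ [54/65, 57/65) → index 10
j=11: u_11=15/16 ∈ [57/65, 1) → index 11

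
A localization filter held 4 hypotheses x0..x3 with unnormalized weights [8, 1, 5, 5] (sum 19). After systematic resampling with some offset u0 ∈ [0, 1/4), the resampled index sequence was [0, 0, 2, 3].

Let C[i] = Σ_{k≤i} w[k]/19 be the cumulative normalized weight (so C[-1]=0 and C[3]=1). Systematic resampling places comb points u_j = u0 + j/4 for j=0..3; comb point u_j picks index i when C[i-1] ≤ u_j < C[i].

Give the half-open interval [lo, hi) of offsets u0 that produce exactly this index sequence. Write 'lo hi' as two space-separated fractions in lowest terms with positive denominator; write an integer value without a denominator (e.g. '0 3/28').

C = [8/19, 9/19, 14/19, 1]
j=0 picked index 0: u0 ∈ [0, 8/19)
j=1 picked index 0: u0 ∈ [-1/4, 13/76)
j=2 picked index 2: u0 ∈ [-1/38, 9/38)
j=3 picked index 3: u0 ∈ [-1/76, 1/4)
intersection: [0, 13/76)

0 13/76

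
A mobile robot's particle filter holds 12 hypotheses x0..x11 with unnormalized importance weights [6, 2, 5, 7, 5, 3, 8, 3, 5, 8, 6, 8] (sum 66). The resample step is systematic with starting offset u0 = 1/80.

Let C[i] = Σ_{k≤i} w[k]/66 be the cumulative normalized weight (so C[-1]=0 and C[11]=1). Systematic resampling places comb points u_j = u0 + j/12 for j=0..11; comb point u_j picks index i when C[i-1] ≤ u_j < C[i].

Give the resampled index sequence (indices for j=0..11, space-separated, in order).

C = [1/11, 4/33, 13/66, 10/33, 25/66, 14/33, 6/11, 13/22, 2/3, 26/33, 29/33, 1]
j=0: u_0=1/80 ∈ [0, 1/11) → index 0
j=1: u_1=23/240 ∈ [1/11, 4/33) → index 1
j=2: u_2=43/240 ∈ [4/33, 13/66) → index 2
j=3: u_3=21/80 ∈ [13/66, 10/33) → index 3
j=4: u_4=83/240 ∈ [10/33, 25/66) → index 4
j=5: u_5=103/240 ∈ [14/33, 6/11) → index 6
j=6: u_6=41/80 ∈ [14/33, 6/11) → index 6
j=7: u_7=143/240 ∈ [13/22, 2/3) → index 8
j=8: u_8=163/240 ∈ [2/3, 26/33) → index 9
j=9: u_9=61/80 ∈ [2/3, 26/33) → index 9
j=10: u_10=203/240 ∈ [26/33, 29/33) → index 10
j=11: u_11=223/240 ∈ [29/33, 1) → index 11

0 1 2 3 4 6 6 8 9 9 10 11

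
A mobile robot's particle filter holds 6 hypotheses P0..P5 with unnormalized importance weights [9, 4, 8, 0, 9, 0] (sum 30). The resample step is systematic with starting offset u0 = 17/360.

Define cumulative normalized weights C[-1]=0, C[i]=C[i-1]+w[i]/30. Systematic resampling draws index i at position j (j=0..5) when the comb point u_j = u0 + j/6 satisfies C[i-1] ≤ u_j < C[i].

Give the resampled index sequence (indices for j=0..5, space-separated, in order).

C = [3/10, 13/30, 7/10, 7/10, 1, 1]
j=0: u_0=17/360 ∈ [0, 3/10) → index 0
j=1: u_1=77/360 ∈ [0, 3/10) → index 0
j=2: u_2=137/360 ∈ [3/10, 13/30) → index 1
j=3: u_3=197/360 ∈ [13/30, 7/10) → index 2
j=4: u_4=257/360 ∈ [7/10, 1) → index 4
j=5: u_5=317/360 ∈ [7/10, 1) → index 4

0 0 1 2 4 4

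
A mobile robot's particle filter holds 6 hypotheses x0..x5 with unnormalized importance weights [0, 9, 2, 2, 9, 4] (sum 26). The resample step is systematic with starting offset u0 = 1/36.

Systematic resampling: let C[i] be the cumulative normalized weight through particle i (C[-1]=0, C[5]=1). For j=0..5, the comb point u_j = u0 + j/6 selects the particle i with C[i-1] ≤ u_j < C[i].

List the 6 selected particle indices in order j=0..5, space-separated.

C = [0, 9/26, 11/26, 1/2, 11/13, 1]
j=0: u_0=1/36 ∈ [0, 9/26) → index 1
j=1: u_1=7/36 ∈ [0, 9/26) → index 1
j=2: u_2=13/36 ∈ [9/26, 11/26) → index 2
j=3: u_3=19/36 ∈ [1/2, 11/13) → index 4
j=4: u_4=25/36 ∈ [1/2, 11/13) → index 4
j=5: u_5=31/36 ∈ [11/13, 1) → index 5

1 1 2 4 4 5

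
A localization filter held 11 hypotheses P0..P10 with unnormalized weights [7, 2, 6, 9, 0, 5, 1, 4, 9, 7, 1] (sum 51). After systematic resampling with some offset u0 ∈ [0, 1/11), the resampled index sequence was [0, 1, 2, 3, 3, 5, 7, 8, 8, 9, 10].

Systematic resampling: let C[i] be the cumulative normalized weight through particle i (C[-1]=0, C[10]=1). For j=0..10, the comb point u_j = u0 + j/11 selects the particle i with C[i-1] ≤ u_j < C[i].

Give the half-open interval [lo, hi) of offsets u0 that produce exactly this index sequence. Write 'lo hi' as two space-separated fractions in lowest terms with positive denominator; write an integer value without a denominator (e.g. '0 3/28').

C = [7/51, 3/17, 5/17, 8/17, 8/17, 29/51, 10/17, 2/3, 43/51, 50/51, 1]
j=0 picked index 0: u0 ∈ [0, 7/51)
j=1 picked index 1: u0 ∈ [26/561, 16/187)
j=2 picked index 2: u0 ∈ [-1/187, 21/187)
j=3 picked index 3: u0 ∈ [4/187, 37/187)
j=4 picked index 3: u0 ∈ [-13/187, 20/187)
j=5 picked index 5: u0 ∈ [3/187, 64/561)
j=6 picked index 7: u0 ∈ [8/187, 4/33)
j=7 picked index 8: u0 ∈ [1/33, 116/561)
j=8 picked index 8: u0 ∈ [-2/33, 65/561)
j=9 picked index 9: u0 ∈ [14/561, 91/561)
j=10 picked index 10: u0 ∈ [40/561, 1/11)
intersection: [40/561, 16/187)

40/561 16/187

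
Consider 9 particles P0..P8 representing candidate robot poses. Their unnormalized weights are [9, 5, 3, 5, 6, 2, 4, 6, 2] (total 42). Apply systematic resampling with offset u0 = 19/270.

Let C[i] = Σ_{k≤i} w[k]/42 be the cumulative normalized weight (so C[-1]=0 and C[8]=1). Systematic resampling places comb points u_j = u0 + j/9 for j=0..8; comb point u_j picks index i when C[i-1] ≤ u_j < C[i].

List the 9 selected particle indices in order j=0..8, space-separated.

C = [3/14, 1/3, 17/42, 11/21, 2/3, 5/7, 17/21, 20/21, 1]
j=0: u_0=19/270 ∈ [0, 3/14) → index 0
j=1: u_1=49/270 ∈ [0, 3/14) → index 0
j=2: u_2=79/270 ∈ [3/14, 1/3) → index 1
j=3: u_3=109/270 ∈ [1/3, 17/42) → index 2
j=4: u_4=139/270 ∈ [17/42, 11/21) → index 3
j=5: u_5=169/270 ∈ [11/21, 2/3) → index 4
j=6: u_6=199/270 ∈ [5/7, 17/21) → index 6
j=7: u_7=229/270 ∈ [17/21, 20/21) → index 7
j=8: u_8=259/270 ∈ [20/21, 1) → index 8

0 0 1 2 3 4 6 7 8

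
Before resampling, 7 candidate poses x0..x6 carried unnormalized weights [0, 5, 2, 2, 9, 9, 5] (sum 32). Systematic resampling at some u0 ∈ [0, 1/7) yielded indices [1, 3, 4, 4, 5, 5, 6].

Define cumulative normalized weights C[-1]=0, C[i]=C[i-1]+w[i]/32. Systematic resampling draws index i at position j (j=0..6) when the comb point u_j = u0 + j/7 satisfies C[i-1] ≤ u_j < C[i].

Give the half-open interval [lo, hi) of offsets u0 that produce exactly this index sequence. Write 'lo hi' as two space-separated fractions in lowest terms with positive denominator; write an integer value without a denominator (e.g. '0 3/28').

C = [0, 5/32, 7/32, 9/32, 9/16, 27/32, 1]
j=0 picked index 1: u0 ∈ [0, 5/32)
j=1 picked index 3: u0 ∈ [17/224, 31/224)
j=2 picked index 4: u0 ∈ [-1/224, 31/112)
j=3 picked index 4: u0 ∈ [-33/224, 15/112)
j=4 picked index 5: u0 ∈ [-1/112, 61/224)
j=5 picked index 5: u0 ∈ [-17/112, 29/224)
j=6 picked index 6: u0 ∈ [-3/224, 1/7)
intersection: [17/224, 29/224)

17/224 29/224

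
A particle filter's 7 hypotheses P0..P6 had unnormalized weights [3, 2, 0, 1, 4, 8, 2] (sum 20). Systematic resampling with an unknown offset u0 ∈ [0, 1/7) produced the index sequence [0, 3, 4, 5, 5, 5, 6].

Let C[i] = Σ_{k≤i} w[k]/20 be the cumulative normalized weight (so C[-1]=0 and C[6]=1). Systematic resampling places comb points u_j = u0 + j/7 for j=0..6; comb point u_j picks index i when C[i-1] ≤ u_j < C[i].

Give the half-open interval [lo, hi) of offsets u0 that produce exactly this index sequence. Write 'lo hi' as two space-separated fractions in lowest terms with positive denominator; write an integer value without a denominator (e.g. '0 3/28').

C = [3/20, 1/4, 1/4, 3/10, 1/2, 9/10, 1]
j=0 picked index 0: u0 ∈ [0, 3/20)
j=1 picked index 3: u0 ∈ [3/28, 11/70)
j=2 picked index 4: u0 ∈ [1/70, 3/14)
j=3 picked index 5: u0 ∈ [1/14, 33/70)
j=4 picked index 5: u0 ∈ [-1/14, 23/70)
j=5 picked index 5: u0 ∈ [-3/14, 13/70)
j=6 picked index 6: u0 ∈ [3/70, 1/7)
intersection: [3/28, 1/7)

3/28 1/7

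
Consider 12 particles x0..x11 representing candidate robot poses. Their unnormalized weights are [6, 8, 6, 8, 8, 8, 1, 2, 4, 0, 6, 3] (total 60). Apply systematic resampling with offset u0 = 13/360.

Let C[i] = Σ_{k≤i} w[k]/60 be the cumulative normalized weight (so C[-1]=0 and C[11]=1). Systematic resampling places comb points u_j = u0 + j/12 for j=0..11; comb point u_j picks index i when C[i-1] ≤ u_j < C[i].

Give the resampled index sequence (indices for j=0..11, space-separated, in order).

C = [1/10, 7/30, 1/3, 7/15, 3/5, 11/15, 3/4, 47/60, 17/20, 17/20, 19/20, 1]
j=0: u_0=13/360 ∈ [0, 1/10) → index 0
j=1: u_1=43/360 ∈ [1/10, 7/30) → index 1
j=2: u_2=73/360 ∈ [1/10, 7/30) → index 1
j=3: u_3=103/360 ∈ [7/30, 1/3) → index 2
j=4: u_4=133/360 ∈ [1/3, 7/15) → index 3
j=5: u_5=163/360 ∈ [1/3, 7/15) → index 3
j=6: u_6=193/360 ∈ [7/15, 3/5) → index 4
j=7: u_7=223/360 ∈ [3/5, 11/15) → index 5
j=8: u_8=253/360 ∈ [3/5, 11/15) → index 5
j=9: u_9=283/360 ∈ [47/60, 17/20) → index 8
j=10: u_10=313/360 ∈ [17/20, 19/20) → index 10
j=11: u_11=343/360 ∈ [19/20, 1) → index 11

0 1 1 2 3 3 4 5 5 8 10 11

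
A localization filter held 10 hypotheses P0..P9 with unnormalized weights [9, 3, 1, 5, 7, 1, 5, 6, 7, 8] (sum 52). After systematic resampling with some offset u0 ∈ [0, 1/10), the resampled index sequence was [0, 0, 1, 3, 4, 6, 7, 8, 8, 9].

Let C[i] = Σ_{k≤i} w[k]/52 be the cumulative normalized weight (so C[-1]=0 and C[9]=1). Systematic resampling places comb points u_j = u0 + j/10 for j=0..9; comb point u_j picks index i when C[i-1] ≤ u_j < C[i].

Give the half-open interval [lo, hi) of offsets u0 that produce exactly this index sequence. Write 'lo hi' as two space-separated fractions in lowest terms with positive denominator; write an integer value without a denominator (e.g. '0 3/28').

3/260 2/65

C = [9/52, 3/13, 1/4, 9/26, 25/52, 1/2, 31/52, 37/52, 11/13, 1]
j=0 picked index 0: u0 ∈ [0, 9/52)
j=1 picked index 0: u0 ∈ [-1/10, 19/260)
j=2 picked index 1: u0 ∈ [-7/260, 2/65)
j=3 picked index 3: u0 ∈ [-1/20, 3/65)
j=4 picked index 4: u0 ∈ [-7/130, 21/260)
j=5 picked index 6: u0 ∈ [0, 5/52)
j=6 picked index 7: u0 ∈ [-1/260, 29/260)
j=7 picked index 8: u0 ∈ [3/260, 19/130)
j=8 picked index 8: u0 ∈ [-23/260, 3/65)
j=9 picked index 9: u0 ∈ [-7/130, 1/10)
intersection: [3/260, 2/65)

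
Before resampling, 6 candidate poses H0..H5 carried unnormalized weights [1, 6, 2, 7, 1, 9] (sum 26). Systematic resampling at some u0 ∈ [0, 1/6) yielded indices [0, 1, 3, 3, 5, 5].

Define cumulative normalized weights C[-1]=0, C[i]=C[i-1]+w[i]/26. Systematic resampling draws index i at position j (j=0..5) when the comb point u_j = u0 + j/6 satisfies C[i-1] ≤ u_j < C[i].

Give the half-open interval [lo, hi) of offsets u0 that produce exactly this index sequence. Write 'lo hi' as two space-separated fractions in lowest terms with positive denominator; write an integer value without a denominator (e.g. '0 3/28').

C = [1/26, 7/26, 9/26, 8/13, 17/26, 1]
j=0 picked index 0: u0 ∈ [0, 1/26)
j=1 picked index 1: u0 ∈ [-5/39, 4/39)
j=2 picked index 3: u0 ∈ [1/78, 11/39)
j=3 picked index 3: u0 ∈ [-2/13, 3/26)
j=4 picked index 5: u0 ∈ [-1/78, 1/3)
j=5 picked index 5: u0 ∈ [-7/39, 1/6)
intersection: [1/78, 1/26)

1/78 1/26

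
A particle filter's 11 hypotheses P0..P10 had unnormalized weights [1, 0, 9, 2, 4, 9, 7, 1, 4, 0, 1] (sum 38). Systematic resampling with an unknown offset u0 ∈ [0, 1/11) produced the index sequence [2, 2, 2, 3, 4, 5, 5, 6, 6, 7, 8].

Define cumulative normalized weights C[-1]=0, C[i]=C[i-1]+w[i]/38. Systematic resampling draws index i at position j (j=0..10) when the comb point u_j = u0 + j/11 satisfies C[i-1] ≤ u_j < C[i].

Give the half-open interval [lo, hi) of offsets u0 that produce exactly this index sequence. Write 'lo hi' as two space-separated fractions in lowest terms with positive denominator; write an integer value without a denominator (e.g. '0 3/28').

1/38 9/209

C = [1/38, 1/38, 5/19, 6/19, 8/19, 25/38, 16/19, 33/38, 37/38, 37/38, 1]
j=0 picked index 2: u0 ∈ [1/38, 5/19)
j=1 picked index 2: u0 ∈ [-27/418, 36/209)
j=2 picked index 2: u0 ∈ [-65/418, 17/209)
j=3 picked index 3: u0 ∈ [-2/209, 9/209)
j=4 picked index 4: u0 ∈ [-10/209, 12/209)
j=5 picked index 5: u0 ∈ [-7/209, 85/418)
j=6 picked index 5: u0 ∈ [-26/209, 47/418)
j=7 picked index 6: u0 ∈ [9/418, 43/209)
j=8 picked index 6: u0 ∈ [-29/418, 24/209)
j=9 picked index 7: u0 ∈ [5/209, 21/418)
j=10 picked index 8: u0 ∈ [-17/418, 27/418)
intersection: [1/38, 9/209)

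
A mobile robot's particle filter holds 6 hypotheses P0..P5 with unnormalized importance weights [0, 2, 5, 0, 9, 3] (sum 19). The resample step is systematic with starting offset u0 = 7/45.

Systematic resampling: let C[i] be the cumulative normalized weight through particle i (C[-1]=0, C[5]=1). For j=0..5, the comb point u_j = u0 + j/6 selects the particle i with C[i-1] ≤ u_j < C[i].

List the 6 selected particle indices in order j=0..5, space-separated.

2 2 4 4 4 5

C = [0, 2/19, 7/19, 7/19, 16/19, 1]
j=0: u_0=7/45 ∈ [2/19, 7/19) → index 2
j=1: u_1=29/90 ∈ [2/19, 7/19) → index 2
j=2: u_2=22/45 ∈ [7/19, 16/19) → index 4
j=3: u_3=59/90 ∈ [7/19, 16/19) → index 4
j=4: u_4=37/45 ∈ [7/19, 16/19) → index 4
j=5: u_5=89/90 ∈ [16/19, 1) → index 5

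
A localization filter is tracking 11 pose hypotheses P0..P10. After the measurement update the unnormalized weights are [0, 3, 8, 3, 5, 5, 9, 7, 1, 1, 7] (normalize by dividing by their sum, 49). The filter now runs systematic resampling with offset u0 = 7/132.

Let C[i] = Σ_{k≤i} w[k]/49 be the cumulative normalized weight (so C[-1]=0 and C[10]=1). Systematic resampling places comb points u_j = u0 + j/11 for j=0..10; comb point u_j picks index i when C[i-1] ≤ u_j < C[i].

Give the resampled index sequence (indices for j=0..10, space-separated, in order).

C = [0, 3/49, 11/49, 2/7, 19/49, 24/49, 33/49, 40/49, 41/49, 6/7, 1]
j=0: u_0=7/132 ∈ [0, 3/49) → index 1
j=1: u_1=19/132 ∈ [3/49, 11/49) → index 2
j=2: u_2=31/132 ∈ [11/49, 2/7) → index 3
j=3: u_3=43/132 ∈ [2/7, 19/49) → index 4
j=4: u_4=5/12 ∈ [19/49, 24/49) → index 5
j=5: u_5=67/132 ∈ [24/49, 33/49) → index 6
j=6: u_6=79/132 ∈ [24/49, 33/49) → index 6
j=7: u_7=91/132 ∈ [33/49, 40/49) → index 7
j=8: u_8=103/132 ∈ [33/49, 40/49) → index 7
j=9: u_9=115/132 ∈ [6/7, 1) → index 10
j=10: u_10=127/132 ∈ [6/7, 1) → index 10

1 2 3 4 5 6 6 7 7 10 10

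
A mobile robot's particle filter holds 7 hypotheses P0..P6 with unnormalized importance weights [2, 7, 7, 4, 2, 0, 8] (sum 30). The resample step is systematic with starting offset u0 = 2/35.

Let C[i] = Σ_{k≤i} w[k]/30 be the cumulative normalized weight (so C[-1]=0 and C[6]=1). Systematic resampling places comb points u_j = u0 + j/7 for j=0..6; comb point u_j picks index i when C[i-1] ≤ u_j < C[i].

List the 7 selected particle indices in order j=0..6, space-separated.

0 1 2 2 3 6 6

C = [1/15, 3/10, 8/15, 2/3, 11/15, 11/15, 1]
j=0: u_0=2/35 ∈ [0, 1/15) → index 0
j=1: u_1=1/5 ∈ [1/15, 3/10) → index 1
j=2: u_2=12/35 ∈ [3/10, 8/15) → index 2
j=3: u_3=17/35 ∈ [3/10, 8/15) → index 2
j=4: u_4=22/35 ∈ [8/15, 2/3) → index 3
j=5: u_5=27/35 ∈ [11/15, 1) → index 6
j=6: u_6=32/35 ∈ [11/15, 1) → index 6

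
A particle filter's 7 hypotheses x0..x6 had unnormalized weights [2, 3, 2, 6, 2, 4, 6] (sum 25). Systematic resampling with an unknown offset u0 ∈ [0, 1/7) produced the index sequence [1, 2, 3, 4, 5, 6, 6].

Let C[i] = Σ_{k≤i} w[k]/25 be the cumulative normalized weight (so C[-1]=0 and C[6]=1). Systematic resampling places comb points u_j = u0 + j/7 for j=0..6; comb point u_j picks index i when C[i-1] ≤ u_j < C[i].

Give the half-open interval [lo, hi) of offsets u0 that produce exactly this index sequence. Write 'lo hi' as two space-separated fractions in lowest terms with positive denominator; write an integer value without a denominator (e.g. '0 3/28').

C = [2/25, 1/5, 7/25, 13/25, 3/5, 19/25, 1]
j=0 picked index 1: u0 ∈ [2/25, 1/5)
j=1 picked index 2: u0 ∈ [2/35, 24/175)
j=2 picked index 3: u0 ∈ [-1/175, 41/175)
j=3 picked index 4: u0 ∈ [16/175, 6/35)
j=4 picked index 5: u0 ∈ [1/35, 33/175)
j=5 picked index 6: u0 ∈ [8/175, 2/7)
j=6 picked index 6: u0 ∈ [-17/175, 1/7)
intersection: [16/175, 24/175)

16/175 24/175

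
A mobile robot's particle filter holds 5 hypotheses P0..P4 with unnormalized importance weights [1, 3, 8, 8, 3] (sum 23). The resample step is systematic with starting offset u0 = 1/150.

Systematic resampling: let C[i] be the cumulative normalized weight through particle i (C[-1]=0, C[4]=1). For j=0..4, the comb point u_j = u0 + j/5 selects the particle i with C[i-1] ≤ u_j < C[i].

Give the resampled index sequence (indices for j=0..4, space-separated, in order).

C = [1/23, 4/23, 12/23, 20/23, 1]
j=0: u_0=1/150 ∈ [0, 1/23) → index 0
j=1: u_1=31/150 ∈ [4/23, 12/23) → index 2
j=2: u_2=61/150 ∈ [4/23, 12/23) → index 2
j=3: u_3=91/150 ∈ [12/23, 20/23) → index 3
j=4: u_4=121/150 ∈ [12/23, 20/23) → index 3

0 2 2 3 3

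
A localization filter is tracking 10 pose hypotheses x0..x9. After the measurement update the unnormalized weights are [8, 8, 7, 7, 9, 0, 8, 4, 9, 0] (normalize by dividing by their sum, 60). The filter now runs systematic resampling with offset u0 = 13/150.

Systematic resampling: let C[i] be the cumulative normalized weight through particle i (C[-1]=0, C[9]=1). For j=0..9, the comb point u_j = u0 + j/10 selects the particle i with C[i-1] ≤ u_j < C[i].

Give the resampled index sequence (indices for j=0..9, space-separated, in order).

0 1 2 3 3 4 6 7 8 8

C = [2/15, 4/15, 23/60, 1/2, 13/20, 13/20, 47/60, 17/20, 1, 1]
j=0: u_0=13/150 ∈ [0, 2/15) → index 0
j=1: u_1=14/75 ∈ [2/15, 4/15) → index 1
j=2: u_2=43/150 ∈ [4/15, 23/60) → index 2
j=3: u_3=29/75 ∈ [23/60, 1/2) → index 3
j=4: u_4=73/150 ∈ [23/60, 1/2) → index 3
j=5: u_5=44/75 ∈ [1/2, 13/20) → index 4
j=6: u_6=103/150 ∈ [13/20, 47/60) → index 6
j=7: u_7=59/75 ∈ [47/60, 17/20) → index 7
j=8: u_8=133/150 ∈ [17/20, 1) → index 8
j=9: u_9=74/75 ∈ [17/20, 1) → index 8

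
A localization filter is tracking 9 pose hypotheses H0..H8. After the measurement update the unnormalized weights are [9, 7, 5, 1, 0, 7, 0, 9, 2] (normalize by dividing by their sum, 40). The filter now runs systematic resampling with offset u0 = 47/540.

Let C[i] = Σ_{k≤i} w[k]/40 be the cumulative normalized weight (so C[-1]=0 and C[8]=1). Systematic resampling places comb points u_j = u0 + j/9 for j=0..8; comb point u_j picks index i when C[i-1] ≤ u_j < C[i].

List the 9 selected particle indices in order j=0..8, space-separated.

0 0 1 2 3 5 7 7 8

C = [9/40, 2/5, 21/40, 11/20, 11/20, 29/40, 29/40, 19/20, 1]
j=0: u_0=47/540 ∈ [0, 9/40) → index 0
j=1: u_1=107/540 ∈ [0, 9/40) → index 0
j=2: u_2=167/540 ∈ [9/40, 2/5) → index 1
j=3: u_3=227/540 ∈ [2/5, 21/40) → index 2
j=4: u_4=287/540 ∈ [21/40, 11/20) → index 3
j=5: u_5=347/540 ∈ [11/20, 29/40) → index 5
j=6: u_6=407/540 ∈ [29/40, 19/20) → index 7
j=7: u_7=467/540 ∈ [29/40, 19/20) → index 7
j=8: u_8=527/540 ∈ [19/20, 1) → index 8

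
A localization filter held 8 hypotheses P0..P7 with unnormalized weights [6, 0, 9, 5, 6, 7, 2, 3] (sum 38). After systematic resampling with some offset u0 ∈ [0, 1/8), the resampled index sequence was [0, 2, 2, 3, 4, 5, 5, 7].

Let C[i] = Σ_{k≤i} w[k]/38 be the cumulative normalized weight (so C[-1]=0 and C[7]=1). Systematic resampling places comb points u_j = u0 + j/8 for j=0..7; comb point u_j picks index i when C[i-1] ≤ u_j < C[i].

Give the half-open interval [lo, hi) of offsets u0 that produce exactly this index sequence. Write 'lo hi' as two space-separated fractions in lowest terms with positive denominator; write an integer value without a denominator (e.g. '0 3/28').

C = [3/19, 3/19, 15/38, 10/19, 13/19, 33/38, 35/38, 1]
j=0 picked index 0: u0 ∈ [0, 3/19)
j=1 picked index 2: u0 ∈ [5/152, 41/152)
j=2 picked index 2: u0 ∈ [-7/76, 11/76)
j=3 picked index 3: u0 ∈ [3/152, 23/152)
j=4 picked index 4: u0 ∈ [1/38, 7/38)
j=5 picked index 5: u0 ∈ [9/152, 37/152)
j=6 picked index 5: u0 ∈ [-5/76, 9/76)
j=7 picked index 7: u0 ∈ [7/152, 1/8)
intersection: [9/152, 9/76)

9/152 9/76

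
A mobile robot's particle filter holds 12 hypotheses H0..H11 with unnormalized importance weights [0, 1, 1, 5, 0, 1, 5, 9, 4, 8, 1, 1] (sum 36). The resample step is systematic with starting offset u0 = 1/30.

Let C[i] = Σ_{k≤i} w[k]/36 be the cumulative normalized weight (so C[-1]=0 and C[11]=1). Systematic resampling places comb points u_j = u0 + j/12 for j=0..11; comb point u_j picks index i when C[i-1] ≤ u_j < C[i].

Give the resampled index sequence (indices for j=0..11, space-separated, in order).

2 3 5 6 7 7 7 8 8 9 9 10

C = [0, 1/36, 1/18, 7/36, 7/36, 2/9, 13/36, 11/18, 13/18, 17/18, 35/36, 1]
j=0: u_0=1/30 ∈ [1/36, 1/18) → index 2
j=1: u_1=7/60 ∈ [1/18, 7/36) → index 3
j=2: u_2=1/5 ∈ [7/36, 2/9) → index 5
j=3: u_3=17/60 ∈ [2/9, 13/36) → index 6
j=4: u_4=11/30 ∈ [13/36, 11/18) → index 7
j=5: u_5=9/20 ∈ [13/36, 11/18) → index 7
j=6: u_6=8/15 ∈ [13/36, 11/18) → index 7
j=7: u_7=37/60 ∈ [11/18, 13/18) → index 8
j=8: u_8=7/10 ∈ [11/18, 13/18) → index 8
j=9: u_9=47/60 ∈ [13/18, 17/18) → index 9
j=10: u_10=13/15 ∈ [13/18, 17/18) → index 9
j=11: u_11=19/20 ∈ [17/18, 35/36) → index 10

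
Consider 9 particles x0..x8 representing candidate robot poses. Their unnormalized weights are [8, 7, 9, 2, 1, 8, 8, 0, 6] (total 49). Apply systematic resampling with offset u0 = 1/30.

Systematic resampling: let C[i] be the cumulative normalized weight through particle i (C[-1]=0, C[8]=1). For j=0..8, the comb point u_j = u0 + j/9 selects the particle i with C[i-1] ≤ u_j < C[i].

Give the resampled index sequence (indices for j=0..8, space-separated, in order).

0 0 1 2 2 5 5 6 8

C = [8/49, 15/49, 24/49, 26/49, 27/49, 5/7, 43/49, 43/49, 1]
j=0: u_0=1/30 ∈ [0, 8/49) → index 0
j=1: u_1=13/90 ∈ [0, 8/49) → index 0
j=2: u_2=23/90 ∈ [8/49, 15/49) → index 1
j=3: u_3=11/30 ∈ [15/49, 24/49) → index 2
j=4: u_4=43/90 ∈ [15/49, 24/49) → index 2
j=5: u_5=53/90 ∈ [27/49, 5/7) → index 5
j=6: u_6=7/10 ∈ [27/49, 5/7) → index 5
j=7: u_7=73/90 ∈ [5/7, 43/49) → index 6
j=8: u_8=83/90 ∈ [43/49, 1) → index 8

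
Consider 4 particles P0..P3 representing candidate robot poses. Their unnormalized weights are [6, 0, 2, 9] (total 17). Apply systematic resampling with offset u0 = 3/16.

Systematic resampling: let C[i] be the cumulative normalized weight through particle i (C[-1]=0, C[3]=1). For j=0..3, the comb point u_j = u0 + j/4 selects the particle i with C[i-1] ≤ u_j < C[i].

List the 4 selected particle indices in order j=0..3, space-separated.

C = [6/17, 6/17, 8/17, 1]
j=0: u_0=3/16 ∈ [0, 6/17) → index 0
j=1: u_1=7/16 ∈ [6/17, 8/17) → index 2
j=2: u_2=11/16 ∈ [8/17, 1) → index 3
j=3: u_3=15/16 ∈ [8/17, 1) → index 3

0 2 3 3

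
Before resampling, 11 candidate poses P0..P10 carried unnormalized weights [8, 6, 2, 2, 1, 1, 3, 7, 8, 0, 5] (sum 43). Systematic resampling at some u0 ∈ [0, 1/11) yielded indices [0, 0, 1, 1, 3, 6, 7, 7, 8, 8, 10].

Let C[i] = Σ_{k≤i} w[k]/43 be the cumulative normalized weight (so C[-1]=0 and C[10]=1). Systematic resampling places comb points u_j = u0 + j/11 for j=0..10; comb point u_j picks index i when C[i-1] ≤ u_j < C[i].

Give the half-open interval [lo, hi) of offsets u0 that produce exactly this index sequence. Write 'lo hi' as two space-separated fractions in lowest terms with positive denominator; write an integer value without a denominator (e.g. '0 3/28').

5/473 25/473

C = [8/43, 14/43, 16/43, 18/43, 19/43, 20/43, 23/43, 30/43, 38/43, 38/43, 1]
j=0 picked index 0: u0 ∈ [0, 8/43)
j=1 picked index 0: u0 ∈ [-1/11, 45/473)
j=2 picked index 1: u0 ∈ [2/473, 68/473)
j=3 picked index 1: u0 ∈ [-41/473, 25/473)
j=4 picked index 3: u0 ∈ [4/473, 26/473)
j=5 picked index 6: u0 ∈ [5/473, 38/473)
j=6 picked index 7: u0 ∈ [-5/473, 72/473)
j=7 picked index 7: u0 ∈ [-48/473, 29/473)
j=8 picked index 8: u0 ∈ [-14/473, 74/473)
j=9 picked index 8: u0 ∈ [-57/473, 31/473)
j=10 picked index 10: u0 ∈ [-12/473, 1/11)
intersection: [5/473, 25/473)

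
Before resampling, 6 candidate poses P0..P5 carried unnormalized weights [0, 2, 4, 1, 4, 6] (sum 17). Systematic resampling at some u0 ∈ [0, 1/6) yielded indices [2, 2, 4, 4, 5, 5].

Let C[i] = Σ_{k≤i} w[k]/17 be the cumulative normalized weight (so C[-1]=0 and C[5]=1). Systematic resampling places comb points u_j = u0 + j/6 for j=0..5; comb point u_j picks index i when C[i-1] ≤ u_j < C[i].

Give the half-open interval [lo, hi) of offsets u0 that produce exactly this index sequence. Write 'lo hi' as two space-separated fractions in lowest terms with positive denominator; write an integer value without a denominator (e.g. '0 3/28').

C = [0, 2/17, 6/17, 7/17, 11/17, 1]
j=0 picked index 2: u0 ∈ [2/17, 6/17)
j=1 picked index 2: u0 ∈ [-5/102, 19/102)
j=2 picked index 4: u0 ∈ [4/51, 16/51)
j=3 picked index 4: u0 ∈ [-3/34, 5/34)
j=4 picked index 5: u0 ∈ [-1/51, 1/3)
j=5 picked index 5: u0 ∈ [-19/102, 1/6)
intersection: [2/17, 5/34)

2/17 5/34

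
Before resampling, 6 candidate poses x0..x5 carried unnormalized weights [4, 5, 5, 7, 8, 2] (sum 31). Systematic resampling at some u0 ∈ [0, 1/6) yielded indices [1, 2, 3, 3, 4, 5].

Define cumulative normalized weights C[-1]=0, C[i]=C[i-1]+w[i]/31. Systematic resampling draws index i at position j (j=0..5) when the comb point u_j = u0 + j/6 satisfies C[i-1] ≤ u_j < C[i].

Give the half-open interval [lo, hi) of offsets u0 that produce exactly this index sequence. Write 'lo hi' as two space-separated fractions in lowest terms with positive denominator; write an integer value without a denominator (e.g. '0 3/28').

4/31 1/6

C = [4/31, 9/31, 14/31, 21/31, 29/31, 1]
j=0 picked index 1: u0 ∈ [4/31, 9/31)
j=1 picked index 2: u0 ∈ [23/186, 53/186)
j=2 picked index 3: u0 ∈ [11/93, 32/93)
j=3 picked index 3: u0 ∈ [-3/62, 11/62)
j=4 picked index 4: u0 ∈ [1/93, 25/93)
j=5 picked index 5: u0 ∈ [19/186, 1/6)
intersection: [4/31, 1/6)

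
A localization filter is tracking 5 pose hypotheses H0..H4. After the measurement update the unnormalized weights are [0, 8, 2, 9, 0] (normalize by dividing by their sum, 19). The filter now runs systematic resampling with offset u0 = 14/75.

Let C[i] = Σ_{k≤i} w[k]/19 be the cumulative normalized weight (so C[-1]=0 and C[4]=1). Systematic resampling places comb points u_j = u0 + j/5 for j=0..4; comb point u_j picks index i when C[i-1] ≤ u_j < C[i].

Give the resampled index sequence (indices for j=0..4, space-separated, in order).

C = [0, 8/19, 10/19, 1, 1]
j=0: u_0=14/75 ∈ [0, 8/19) → index 1
j=1: u_1=29/75 ∈ [0, 8/19) → index 1
j=2: u_2=44/75 ∈ [10/19, 1) → index 3
j=3: u_3=59/75 ∈ [10/19, 1) → index 3
j=4: u_4=74/75 ∈ [10/19, 1) → index 3

1 1 3 3 3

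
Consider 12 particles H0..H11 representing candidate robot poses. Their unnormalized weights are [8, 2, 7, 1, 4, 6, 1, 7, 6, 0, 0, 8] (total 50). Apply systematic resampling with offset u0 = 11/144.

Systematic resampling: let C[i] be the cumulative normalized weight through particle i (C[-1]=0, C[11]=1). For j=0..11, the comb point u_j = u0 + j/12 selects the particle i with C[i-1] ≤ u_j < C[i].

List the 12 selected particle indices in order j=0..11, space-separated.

C = [4/25, 1/5, 17/50, 9/25, 11/25, 14/25, 29/50, 18/25, 21/25, 21/25, 21/25, 1]
j=0: u_0=11/144 ∈ [0, 4/25) → index 0
j=1: u_1=23/144 ∈ [0, 4/25) → index 0
j=2: u_2=35/144 ∈ [1/5, 17/50) → index 2
j=3: u_3=47/144 ∈ [1/5, 17/50) → index 2
j=4: u_4=59/144 ∈ [9/25, 11/25) → index 4
j=5: u_5=71/144 ∈ [11/25, 14/25) → index 5
j=6: u_6=83/144 ∈ [14/25, 29/50) → index 6
j=7: u_7=95/144 ∈ [29/50, 18/25) → index 7
j=8: u_8=107/144 ∈ [18/25, 21/25) → index 8
j=9: u_9=119/144 ∈ [18/25, 21/25) → index 8
j=10: u_10=131/144 ∈ [21/25, 1) → index 11
j=11: u_11=143/144 ∈ [21/25, 1) → index 11

0 0 2 2 4 5 6 7 8 8 11 11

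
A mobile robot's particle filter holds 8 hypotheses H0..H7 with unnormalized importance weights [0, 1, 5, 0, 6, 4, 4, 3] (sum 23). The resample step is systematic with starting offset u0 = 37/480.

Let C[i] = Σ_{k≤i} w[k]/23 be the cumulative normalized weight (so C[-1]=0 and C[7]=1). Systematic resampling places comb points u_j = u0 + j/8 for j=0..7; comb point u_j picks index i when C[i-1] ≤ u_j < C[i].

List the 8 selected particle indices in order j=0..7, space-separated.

C = [0, 1/23, 6/23, 6/23, 12/23, 16/23, 20/23, 1]
j=0: u_0=37/480 ∈ [1/23, 6/23) → index 2
j=1: u_1=97/480 ∈ [1/23, 6/23) → index 2
j=2: u_2=157/480 ∈ [6/23, 12/23) → index 4
j=3: u_3=217/480 ∈ [6/23, 12/23) → index 4
j=4: u_4=277/480 ∈ [12/23, 16/23) → index 5
j=5: u_5=337/480 ∈ [16/23, 20/23) → index 6
j=6: u_6=397/480 ∈ [16/23, 20/23) → index 6
j=7: u_7=457/480 ∈ [20/23, 1) → index 7

2 2 4 4 5 6 6 7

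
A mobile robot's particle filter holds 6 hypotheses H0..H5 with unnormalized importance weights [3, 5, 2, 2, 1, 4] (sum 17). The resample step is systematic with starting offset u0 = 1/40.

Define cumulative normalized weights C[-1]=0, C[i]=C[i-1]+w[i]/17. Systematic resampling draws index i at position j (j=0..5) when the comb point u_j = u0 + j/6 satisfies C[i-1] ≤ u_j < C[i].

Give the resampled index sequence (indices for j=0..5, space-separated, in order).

0 1 1 2 3 5

C = [3/17, 8/17, 10/17, 12/17, 13/17, 1]
j=0: u_0=1/40 ∈ [0, 3/17) → index 0
j=1: u_1=23/120 ∈ [3/17, 8/17) → index 1
j=2: u_2=43/120 ∈ [3/17, 8/17) → index 1
j=3: u_3=21/40 ∈ [8/17, 10/17) → index 2
j=4: u_4=83/120 ∈ [10/17, 12/17) → index 3
j=5: u_5=103/120 ∈ [13/17, 1) → index 5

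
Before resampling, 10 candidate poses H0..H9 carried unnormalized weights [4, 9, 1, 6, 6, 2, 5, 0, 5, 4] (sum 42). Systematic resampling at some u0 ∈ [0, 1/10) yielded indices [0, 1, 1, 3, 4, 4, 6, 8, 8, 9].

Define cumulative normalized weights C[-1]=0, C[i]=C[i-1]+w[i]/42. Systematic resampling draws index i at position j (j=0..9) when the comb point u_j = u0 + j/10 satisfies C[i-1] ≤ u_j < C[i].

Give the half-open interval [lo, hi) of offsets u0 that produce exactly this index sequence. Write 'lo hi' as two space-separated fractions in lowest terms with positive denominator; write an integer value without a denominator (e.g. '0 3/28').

3/35 2/21

C = [2/21, 13/42, 1/3, 10/21, 13/21, 2/3, 11/14, 11/14, 19/21, 1]
j=0 picked index 0: u0 ∈ [0, 2/21)
j=1 picked index 1: u0 ∈ [-1/210, 22/105)
j=2 picked index 1: u0 ∈ [-11/105, 23/210)
j=3 picked index 3: u0 ∈ [1/30, 37/210)
j=4 picked index 4: u0 ∈ [8/105, 23/105)
j=5 picked index 4: u0 ∈ [-1/42, 5/42)
j=6 picked index 6: u0 ∈ [1/15, 13/70)
j=7 picked index 8: u0 ∈ [3/35, 43/210)
j=8 picked index 8: u0 ∈ [-1/70, 11/105)
j=9 picked index 9: u0 ∈ [1/210, 1/10)
intersection: [3/35, 2/21)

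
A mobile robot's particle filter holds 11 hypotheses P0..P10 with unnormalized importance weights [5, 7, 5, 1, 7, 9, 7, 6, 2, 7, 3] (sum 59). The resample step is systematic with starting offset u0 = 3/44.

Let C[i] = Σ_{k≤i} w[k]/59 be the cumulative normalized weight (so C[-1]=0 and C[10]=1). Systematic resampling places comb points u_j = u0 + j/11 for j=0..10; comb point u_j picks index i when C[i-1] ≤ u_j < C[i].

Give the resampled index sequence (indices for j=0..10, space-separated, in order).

C = [5/59, 12/59, 17/59, 18/59, 25/59, 34/59, 41/59, 47/59, 49/59, 56/59, 1]
j=0: u_0=3/44 ∈ [0, 5/59) → index 0
j=1: u_1=7/44 ∈ [5/59, 12/59) → index 1
j=2: u_2=1/4 ∈ [12/59, 17/59) → index 2
j=3: u_3=15/44 ∈ [18/59, 25/59) → index 4
j=4: u_4=19/44 ∈ [25/59, 34/59) → index 5
j=5: u_5=23/44 ∈ [25/59, 34/59) → index 5
j=6: u_6=27/44 ∈ [34/59, 41/59) → index 6
j=7: u_7=31/44 ∈ [41/59, 47/59) → index 7
j=8: u_8=35/44 ∈ [41/59, 47/59) → index 7
j=9: u_9=39/44 ∈ [49/59, 56/59) → index 9
j=10: u_10=43/44 ∈ [56/59, 1) → index 10

0 1 2 4 5 5 6 7 7 9 10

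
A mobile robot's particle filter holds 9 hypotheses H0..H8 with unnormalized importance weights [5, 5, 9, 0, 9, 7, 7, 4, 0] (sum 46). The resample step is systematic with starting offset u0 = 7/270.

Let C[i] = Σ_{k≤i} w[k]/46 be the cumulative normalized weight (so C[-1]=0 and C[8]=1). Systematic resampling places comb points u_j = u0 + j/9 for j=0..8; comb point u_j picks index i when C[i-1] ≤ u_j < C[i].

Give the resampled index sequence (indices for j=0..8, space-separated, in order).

0 1 2 2 4 4 5 6 7

C = [5/46, 5/23, 19/46, 19/46, 14/23, 35/46, 21/23, 1, 1]
j=0: u_0=7/270 ∈ [0, 5/46) → index 0
j=1: u_1=37/270 ∈ [5/46, 5/23) → index 1
j=2: u_2=67/270 ∈ [5/23, 19/46) → index 2
j=3: u_3=97/270 ∈ [5/23, 19/46) → index 2
j=4: u_4=127/270 ∈ [19/46, 14/23) → index 4
j=5: u_5=157/270 ∈ [19/46, 14/23) → index 4
j=6: u_6=187/270 ∈ [14/23, 35/46) → index 5
j=7: u_7=217/270 ∈ [35/46, 21/23) → index 6
j=8: u_8=247/270 ∈ [21/23, 1) → index 7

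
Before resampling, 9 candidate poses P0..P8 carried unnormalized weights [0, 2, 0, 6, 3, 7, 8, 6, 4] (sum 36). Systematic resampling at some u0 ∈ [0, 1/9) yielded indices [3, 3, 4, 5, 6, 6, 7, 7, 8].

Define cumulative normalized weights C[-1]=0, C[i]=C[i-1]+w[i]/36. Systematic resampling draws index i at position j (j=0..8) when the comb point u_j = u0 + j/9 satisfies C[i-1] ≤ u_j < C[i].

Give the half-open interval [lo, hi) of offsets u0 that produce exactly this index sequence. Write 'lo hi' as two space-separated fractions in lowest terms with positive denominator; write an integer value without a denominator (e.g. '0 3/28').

1/18 1/12

C = [0, 1/18, 1/18, 2/9, 11/36, 1/2, 13/18, 8/9, 1]
j=0 picked index 3: u0 ∈ [1/18, 2/9)
j=1 picked index 3: u0 ∈ [-1/18, 1/9)
j=2 picked index 4: u0 ∈ [0, 1/12)
j=3 picked index 5: u0 ∈ [-1/36, 1/6)
j=4 picked index 6: u0 ∈ [1/18, 5/18)
j=5 picked index 6: u0 ∈ [-1/18, 1/6)
j=6 picked index 7: u0 ∈ [1/18, 2/9)
j=7 picked index 7: u0 ∈ [-1/18, 1/9)
j=8 picked index 8: u0 ∈ [0, 1/9)
intersection: [1/18, 1/12)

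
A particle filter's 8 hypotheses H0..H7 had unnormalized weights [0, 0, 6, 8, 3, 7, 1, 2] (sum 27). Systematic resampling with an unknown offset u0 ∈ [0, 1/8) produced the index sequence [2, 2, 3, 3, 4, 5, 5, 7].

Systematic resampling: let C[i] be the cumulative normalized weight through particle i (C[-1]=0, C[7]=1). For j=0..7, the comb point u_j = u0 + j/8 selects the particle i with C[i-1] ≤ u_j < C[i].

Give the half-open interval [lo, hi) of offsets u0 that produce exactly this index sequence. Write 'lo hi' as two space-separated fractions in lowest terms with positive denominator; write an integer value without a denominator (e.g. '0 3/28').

C = [0, 0, 2/9, 14/27, 17/27, 8/9, 25/27, 1]
j=0 picked index 2: u0 ∈ [0, 2/9)
j=1 picked index 2: u0 ∈ [-1/8, 7/72)
j=2 picked index 3: u0 ∈ [-1/36, 29/108)
j=3 picked index 3: u0 ∈ [-11/72, 31/216)
j=4 picked index 4: u0 ∈ [1/54, 7/54)
j=5 picked index 5: u0 ∈ [1/216, 19/72)
j=6 picked index 5: u0 ∈ [-13/108, 5/36)
j=7 picked index 7: u0 ∈ [11/216, 1/8)
intersection: [11/216, 7/72)

11/216 7/72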